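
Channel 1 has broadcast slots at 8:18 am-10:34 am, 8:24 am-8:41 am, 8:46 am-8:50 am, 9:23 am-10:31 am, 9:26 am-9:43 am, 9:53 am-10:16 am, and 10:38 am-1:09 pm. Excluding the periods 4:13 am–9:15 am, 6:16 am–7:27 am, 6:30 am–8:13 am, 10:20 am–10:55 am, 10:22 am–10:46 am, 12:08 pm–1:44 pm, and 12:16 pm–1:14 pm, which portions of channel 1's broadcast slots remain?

9:15 am–10:20 am, 10:55 am–12:08 pm

A, merged: 8:18 am–10:34 am, 10:38 am–1:09 pm.
B, merged: 4:13 am–9:15 am, 10:20 am–10:55 am, 12:08 pm–1:44 pm.
8:18 am–10:34 am minus B → 9:15 am–10:20 am.
10:38 am–1:09 pm minus B → 10:55 am–12:08 pm.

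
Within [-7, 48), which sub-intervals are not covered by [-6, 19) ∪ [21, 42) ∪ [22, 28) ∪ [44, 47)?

Covered (merged): [-6, 19), [21, 42), [44, 47).
Uncovered inside [-7, 48): [-7, -6), [19, 21), [42, 44), [47, 48).

[-7, -6) ∪ [19, 21) ∪ [42, 44) ∪ [47, 48)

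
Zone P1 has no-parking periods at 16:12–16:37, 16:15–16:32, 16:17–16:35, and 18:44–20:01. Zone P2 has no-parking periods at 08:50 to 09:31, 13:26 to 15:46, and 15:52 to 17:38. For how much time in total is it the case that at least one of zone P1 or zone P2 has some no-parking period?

6 h 4 min

Merge the first list: 16:12–16:37, 18:44–20:01.
A ∪ B = 08:50–09:31, 13:26–15:46, 15:52–17:38, 18:44–20:01.
Total: 41 min + 2 h 20 min + 1 h 46 min + 1 h 17 min = 6 h 4 min.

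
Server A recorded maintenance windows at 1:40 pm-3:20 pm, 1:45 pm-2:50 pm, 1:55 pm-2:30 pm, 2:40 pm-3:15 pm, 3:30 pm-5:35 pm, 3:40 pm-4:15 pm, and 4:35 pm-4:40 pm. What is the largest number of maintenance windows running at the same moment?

Sweep endpoints in order; track running count of active intervals.
Peak of 3 reached at 1:55 pm.

3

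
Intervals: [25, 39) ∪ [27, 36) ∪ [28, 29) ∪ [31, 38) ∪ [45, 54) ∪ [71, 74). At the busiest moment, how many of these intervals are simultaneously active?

Walk the sorted start/end points keeping a running depth.
The depth first hits 3 at 28.

3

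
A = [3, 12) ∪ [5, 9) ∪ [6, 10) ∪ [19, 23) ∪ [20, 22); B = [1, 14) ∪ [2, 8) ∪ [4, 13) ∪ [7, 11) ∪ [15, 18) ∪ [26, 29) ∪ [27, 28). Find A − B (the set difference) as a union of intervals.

[19, 23)

A, merged: [3, 12), [19, 23).
B, merged: [1, 14), [15, 18), [26, 29).
[3, 12): fully covered by B → removed.
[19, 23): no B overlap → unchanged.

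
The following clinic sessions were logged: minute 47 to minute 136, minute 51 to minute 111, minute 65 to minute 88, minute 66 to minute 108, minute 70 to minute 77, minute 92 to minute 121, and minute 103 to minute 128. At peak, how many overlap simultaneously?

5

Sweep endpoints in order; track running count of active intervals.
Peak of 5 reached at minute 70.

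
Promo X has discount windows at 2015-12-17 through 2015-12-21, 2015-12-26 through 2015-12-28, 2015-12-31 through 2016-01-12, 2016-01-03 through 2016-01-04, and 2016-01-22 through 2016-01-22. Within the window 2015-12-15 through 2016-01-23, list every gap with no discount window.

The merged coverage is 2015-12-17 through 2015-12-21, 2015-12-26 through 2015-12-28, 2015-12-31 through 2016-01-12, 2016-01-22 through 2016-01-22.
Gaps within 2015-12-15 through 2016-01-23: 2015-12-15 through 2015-12-16, 2015-12-22 through 2015-12-25, 2015-12-29 through 2015-12-30, 2016-01-13 through 2016-01-21, 2016-01-23 through 2016-01-23.

2015-12-15 through 2015-12-16, 2015-12-22 through 2015-12-25, 2015-12-29 through 2015-12-30, 2016-01-13 through 2016-01-21, 2016-01-23 through 2016-01-23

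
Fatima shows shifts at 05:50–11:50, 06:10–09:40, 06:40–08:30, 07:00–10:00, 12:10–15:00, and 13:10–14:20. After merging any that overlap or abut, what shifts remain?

05:50–11:50, 12:10–15:00

06:10–09:40 overlaps/touches 05:50–11:50 → extend to 05:50–11:50.
06:40–08:30 overlaps/touches 05:50–11:50 → extend to 05:50–11:50.
07:00–10:00 overlaps/touches 05:50–11:50 → extend to 05:50–11:50.
12:10–15:00 is disjoint → start new block.
13:10–14:20 overlaps/touches 12:10–15:00 → extend to 12:10–15:00.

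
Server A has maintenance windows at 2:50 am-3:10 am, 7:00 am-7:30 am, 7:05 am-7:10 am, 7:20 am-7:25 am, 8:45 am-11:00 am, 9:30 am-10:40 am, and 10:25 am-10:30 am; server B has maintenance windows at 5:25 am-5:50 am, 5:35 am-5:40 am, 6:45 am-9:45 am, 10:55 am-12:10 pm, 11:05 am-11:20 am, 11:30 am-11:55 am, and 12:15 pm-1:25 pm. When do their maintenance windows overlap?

7:00 am–7:30 am, 8:45 am–9:45 am, 10:55 am–11:00 am

First set merges to 2:50 am–3:10 am, 7:00 am–7:30 am, 8:45 am–11:00 am.
Second set merges to 5:25 am–5:50 am, 6:45 am–9:45 am, 10:55 am–12:10 pm, 12:15 pm–1:25 pm.
2:50 am–3:10 am meets no B interval.
7:00 am–7:30 am ∩ B → 7:00 am–7:30 am.
8:45 am–11:00 am ∩ B → 8:45 am–9:45 am, 10:55 am–11:00 am.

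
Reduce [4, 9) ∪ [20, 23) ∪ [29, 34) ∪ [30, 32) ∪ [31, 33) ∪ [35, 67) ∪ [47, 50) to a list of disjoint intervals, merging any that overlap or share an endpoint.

[4, 9) ∪ [20, 23) ∪ [29, 34) ∪ [35, 67)

[20, 23) is disjoint → start new block.
[29, 34) is disjoint → start new block.
[30, 32) overlaps/touches [29, 34) → extend to [29, 34).
[31, 33) overlaps/touches [29, 34) → extend to [29, 34).
[35, 67) is disjoint → start new block.
[47, 50) overlaps/touches [35, 67) → extend to [35, 67).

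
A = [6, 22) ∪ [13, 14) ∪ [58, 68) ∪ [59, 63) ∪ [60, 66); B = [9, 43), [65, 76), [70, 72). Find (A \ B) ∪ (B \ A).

[6, 9) ∪ [22, 43) ∪ [58, 65) ∪ [68, 76)

Merge the first list: [6, 22), [58, 68).
Merge the second list: [9, 43), [65, 76).
Only in the first: [6, 9), [58, 65).
Only in the second: [22, 43), [68, 76).
Together these are the periods covered by exactly one.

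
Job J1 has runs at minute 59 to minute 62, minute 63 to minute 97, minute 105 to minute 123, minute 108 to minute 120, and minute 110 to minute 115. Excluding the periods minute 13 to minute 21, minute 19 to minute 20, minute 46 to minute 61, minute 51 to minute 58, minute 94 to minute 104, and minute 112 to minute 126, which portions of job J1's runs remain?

minute 61 to minute 62, minute 63 to minute 94, minute 105 to minute 112

Merge the first list: minute 59 to minute 62, minute 63 to minute 97, minute 105 to minute 123.
Merge the second list: minute 13 to minute 21, minute 46 to minute 61, minute 94 to minute 104, minute 112 to minute 126.
minute 59 to minute 62 with B removed leaves minute 61 to minute 62.
minute 63 to minute 97 with B removed leaves minute 63 to minute 94.
minute 105 to minute 123 with B removed leaves minute 105 to minute 112.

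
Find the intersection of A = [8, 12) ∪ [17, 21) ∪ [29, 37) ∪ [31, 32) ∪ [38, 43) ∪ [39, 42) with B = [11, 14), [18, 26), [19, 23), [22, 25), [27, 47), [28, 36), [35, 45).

[11, 12) ∪ [18, 21) ∪ [29, 37) ∪ [38, 43)

Merge the first list: [8, 12), [17, 21), [29, 37), [38, 43).
Merge the second list: [11, 14), [18, 26), [27, 47).
[8, 12) overlaps B on [11, 12).
[17, 21) overlaps B on [18, 21).
[29, 37) overlaps B on [29, 37).
[38, 43) overlaps B on [38, 43).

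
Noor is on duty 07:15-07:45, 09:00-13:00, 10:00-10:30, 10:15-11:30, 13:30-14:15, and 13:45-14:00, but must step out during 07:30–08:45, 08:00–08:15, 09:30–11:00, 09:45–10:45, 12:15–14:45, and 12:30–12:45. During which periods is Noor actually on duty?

Merge the first list: 07:15–07:45, 09:00–13:00, 13:30–14:15.
Merge the second list: 07:30–08:45, 09:30–11:00, 12:15–14:45.
07:15–07:45 with B removed leaves 07:15–07:30.
09:00–13:00 with B removed leaves 09:00–09:30, 11:00–12:15.
13:30–14:15 lies entirely inside B → drops out.

07:15–07:30, 09:00–09:30, 11:00–12:15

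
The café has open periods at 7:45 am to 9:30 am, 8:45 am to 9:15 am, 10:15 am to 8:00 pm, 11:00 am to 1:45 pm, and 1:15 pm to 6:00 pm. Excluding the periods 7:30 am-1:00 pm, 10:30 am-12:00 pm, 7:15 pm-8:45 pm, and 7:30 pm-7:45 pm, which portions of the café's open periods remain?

1:00 pm-7:15 pm

A, merged: 7:45 am-9:30 am, 10:15 am-8:00 pm.
B, merged: 7:30 am-1:00 pm, 7:15 pm-8:45 pm.
7:45 am-9:30 am: entirely removed.
10:15 am-8:00 pm \ B = 1:00 pm-7:15 pm.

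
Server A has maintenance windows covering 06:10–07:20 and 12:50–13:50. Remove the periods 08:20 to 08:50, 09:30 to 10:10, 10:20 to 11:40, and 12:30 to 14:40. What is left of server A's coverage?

06:10-07:20

06:10-07:20 is untouched.
12:50-13:50 lies entirely inside B → drops out.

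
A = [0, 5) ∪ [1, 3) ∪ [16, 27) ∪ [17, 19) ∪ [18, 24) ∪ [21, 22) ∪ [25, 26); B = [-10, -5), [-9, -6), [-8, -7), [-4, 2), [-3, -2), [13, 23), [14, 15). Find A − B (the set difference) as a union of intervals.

[2, 5) ∪ [23, 27)

First set merges to [0, 5), [16, 27).
Second set merges to [-10, -5), [-4, 2), [13, 23).
[0, 5) with B removed leaves [2, 5).
[16, 27) with B removed leaves [23, 27).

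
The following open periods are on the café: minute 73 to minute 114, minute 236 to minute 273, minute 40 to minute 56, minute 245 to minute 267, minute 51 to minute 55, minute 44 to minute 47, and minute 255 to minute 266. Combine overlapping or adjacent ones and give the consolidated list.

minute 40 to minute 56, minute 73 to minute 114, minute 236 to minute 273

Sort by start: minute 40 to minute 56, minute 44 to minute 47, minute 51 to minute 55, minute 73 to minute 114, minute 236 to minute 273, minute 245 to minute 267, minute 255 to minute 266.
minute 44 to minute 47 overlaps/touches minute 40 to minute 56 → extend to minute 40 to minute 56.
minute 51 to minute 55 overlaps/touches minute 40 to minute 56 → extend to minute 40 to minute 56.
minute 73 to minute 114 is disjoint → start new block.
minute 236 to minute 273 is disjoint → start new block.
minute 245 to minute 267 overlaps/touches minute 236 to minute 273 → extend to minute 236 to minute 273.
minute 255 to minute 266 overlaps/touches minute 236 to minute 273 → extend to minute 236 to minute 273.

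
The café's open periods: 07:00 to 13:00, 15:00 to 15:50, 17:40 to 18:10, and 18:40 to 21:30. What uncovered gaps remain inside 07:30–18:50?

The merged coverage is 07:00–13:00, 15:00–15:50, 17:40–18:10, 18:40–21:30.
Complement within 07:30–18:50: 13:00–15:00, 15:50–17:40, 18:10–18:40.

13:00–15:00, 15:50–17:40, 18:10–18:40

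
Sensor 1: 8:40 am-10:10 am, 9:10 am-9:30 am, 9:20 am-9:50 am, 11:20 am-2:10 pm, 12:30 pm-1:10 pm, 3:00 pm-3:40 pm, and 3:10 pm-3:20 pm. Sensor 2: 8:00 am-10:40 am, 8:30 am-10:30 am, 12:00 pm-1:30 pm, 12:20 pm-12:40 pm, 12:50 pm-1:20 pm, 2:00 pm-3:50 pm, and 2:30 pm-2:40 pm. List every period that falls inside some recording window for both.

First set merges to 8:40 am-10:10 am, 11:20 am-2:10 pm, 3:00 pm-3:40 pm.
Second set merges to 8:00 am-10:40 am, 12:00 pm-1:30 pm, 2:00 pm-3:50 pm.
8:40 am-10:10 am meets the second set on 8:40 am-10:10 am.
11:20 am-2:10 pm meets the second set on 12:00 pm-1:30 pm, 2:00 pm-2:10 pm.
3:00 pm-3:40 pm meets the second set on 3:00 pm-3:40 pm.

8:40 am-10:10 am, 12:00 pm-1:30 pm, 2:00 pm-2:10 pm, 3:00 pm-3:40 pm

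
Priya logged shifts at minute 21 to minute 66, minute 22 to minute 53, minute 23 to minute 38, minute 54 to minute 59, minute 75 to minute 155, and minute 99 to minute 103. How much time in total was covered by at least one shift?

125 minutes

Merged: minute 21 to minute 66, minute 75 to minute 155.
Lengths: 45 minutes + 80 minutes = 125 minutes.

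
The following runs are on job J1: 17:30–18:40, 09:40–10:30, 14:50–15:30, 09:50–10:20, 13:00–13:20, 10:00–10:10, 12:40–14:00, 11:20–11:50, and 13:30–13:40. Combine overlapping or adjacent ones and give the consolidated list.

09:40–10:30, 11:20–11:50, 12:40–14:00, 14:50–15:30, 17:30–18:40

Sort by start: 09:40–10:30, 09:50–10:20, 10:00–10:10, 11:20–11:50, 12:40–14:00, 13:00–13:20, 13:30–13:40, 14:50–15:30, 17:30–18:40.
09:50–10:20 overlaps/touches 09:40–10:30 → extend to 09:40–10:30.
10:00–10:10 overlaps/touches 09:40–10:30 → extend to 09:40–10:30.
11:20–11:50 is disjoint → start new block.
12:40–14:00 is disjoint → start new block.
13:00–13:20 overlaps/touches 12:40–14:00 → extend to 12:40–14:00.
13:30–13:40 overlaps/touches 12:40–14:00 → extend to 12:40–14:00.
14:50–15:30 is disjoint → start new block.
17:30–18:40 is disjoint → start new block.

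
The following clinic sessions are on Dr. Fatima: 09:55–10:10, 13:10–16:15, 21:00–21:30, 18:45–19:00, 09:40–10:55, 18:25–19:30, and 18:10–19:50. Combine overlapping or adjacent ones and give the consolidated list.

Sort by start: 09:40-10:55, 09:55-10:10, 13:10-16:15, 18:10-19:50, 18:25-19:30, 18:45-19:00, 21:00-21:30.
09:55-10:10 overlaps/touches 09:40-10:55 → extend to 09:40-10:55.
13:10-16:15 is disjoint → start new block.
18:10-19:50 is disjoint → start new block.
18:25-19:30 overlaps/touches 18:10-19:50 → extend to 18:10-19:50.
18:45-19:00 overlaps/touches 18:10-19:50 → extend to 18:10-19:50.
21:00-21:30 is disjoint → start new block.

09:40-10:55, 13:10-16:15, 18:10-19:50, 21:00-21:30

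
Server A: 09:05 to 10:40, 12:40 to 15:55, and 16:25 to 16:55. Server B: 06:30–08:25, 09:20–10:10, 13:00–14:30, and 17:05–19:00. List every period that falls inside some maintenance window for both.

09:05–10:40 ∩ B → 09:20–10:10.
12:40–15:55 ∩ B → 13:00–14:30.
16:25–16:55 meets no B interval.

09:20–10:10, 13:00–14:30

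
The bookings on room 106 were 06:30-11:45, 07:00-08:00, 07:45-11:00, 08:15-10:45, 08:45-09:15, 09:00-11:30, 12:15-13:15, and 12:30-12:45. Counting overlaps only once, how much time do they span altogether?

6 h 15 min

Merged: 06:30-11:45, 12:15-13:15.
Lengths: 5 h 15 min + 1 h = 6 h 15 min.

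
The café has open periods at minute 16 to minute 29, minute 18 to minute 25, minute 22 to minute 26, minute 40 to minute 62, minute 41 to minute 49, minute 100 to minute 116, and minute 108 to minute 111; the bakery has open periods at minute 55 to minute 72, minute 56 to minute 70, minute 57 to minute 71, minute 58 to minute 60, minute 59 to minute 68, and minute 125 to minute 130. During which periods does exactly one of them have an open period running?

minute 16 to minute 29, minute 40 to minute 55, minute 62 to minute 72, minute 100 to minute 116, minute 125 to minute 130

First set merges to minute 16 to minute 29, minute 40 to minute 62, minute 100 to minute 116.
Second set merges to minute 55 to minute 72, minute 125 to minute 130.
A \ B = minute 16 to minute 29, minute 40 to minute 55, minute 100 to minute 116.
B \ A = minute 62 to minute 72, minute 125 to minute 130.
Union of the two gives the symmetric difference.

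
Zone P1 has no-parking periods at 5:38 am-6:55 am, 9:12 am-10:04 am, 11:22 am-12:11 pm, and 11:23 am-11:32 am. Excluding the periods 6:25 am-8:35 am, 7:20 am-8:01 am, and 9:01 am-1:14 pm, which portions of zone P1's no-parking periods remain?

Merge the first list: 5:38 am–6:55 am, 9:12 am–10:04 am, 11:22 am–12:11 pm.
Merge the second list: 6:25 am–8:35 am, 9:01 am–1:14 pm.
5:38 am–6:55 am \ B = 5:38 am–6:25 am.
9:12 am–10:04 am: entirely removed.
11:22 am–12:11 pm: entirely removed.

5:38 am–6:25 am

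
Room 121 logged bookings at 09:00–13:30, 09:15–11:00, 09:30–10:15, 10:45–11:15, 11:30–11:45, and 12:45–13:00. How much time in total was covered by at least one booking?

Merged: 09:00–13:30.
Length: 4 h 30 min.

4 h 30 min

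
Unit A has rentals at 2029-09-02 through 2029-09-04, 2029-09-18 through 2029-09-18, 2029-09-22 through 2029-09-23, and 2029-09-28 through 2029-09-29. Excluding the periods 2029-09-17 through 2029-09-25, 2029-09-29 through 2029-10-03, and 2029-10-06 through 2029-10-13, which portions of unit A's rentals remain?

2029-09-02 through 2029-09-04, 2029-09-28 through 2029-09-28

2029-09-02 through 2029-09-04: nothing removed.
2029-09-18 through 2029-09-18: entirely removed.
2029-09-22 through 2029-09-23: entirely removed.
2029-09-28 through 2029-09-29 \ B = 2029-09-28 through 2029-09-28.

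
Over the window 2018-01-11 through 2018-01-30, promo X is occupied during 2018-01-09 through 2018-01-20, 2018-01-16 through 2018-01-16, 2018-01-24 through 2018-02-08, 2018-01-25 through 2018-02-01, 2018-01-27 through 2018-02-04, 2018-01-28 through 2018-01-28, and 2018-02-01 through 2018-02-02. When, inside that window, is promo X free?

2018-01-21 through 2018-01-23

Covered (merged): 2018-01-09 through 2018-01-20, 2018-01-24 through 2018-02-08.
Complement within 2018-01-11 through 2018-01-30: 2018-01-21 through 2018-01-23.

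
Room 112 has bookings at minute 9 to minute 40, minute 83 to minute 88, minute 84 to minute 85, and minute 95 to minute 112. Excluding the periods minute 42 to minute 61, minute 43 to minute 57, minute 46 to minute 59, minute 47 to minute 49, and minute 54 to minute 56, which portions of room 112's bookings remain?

minute 9 to minute 40, minute 83 to minute 88, minute 95 to minute 112

First set merges to minute 9 to minute 40, minute 83 to minute 88, minute 95 to minute 112.
Second set merges to minute 42 to minute 61.
minute 9 to minute 40 is untouched.
minute 83 to minute 88 is untouched.
minute 95 to minute 112 is untouched.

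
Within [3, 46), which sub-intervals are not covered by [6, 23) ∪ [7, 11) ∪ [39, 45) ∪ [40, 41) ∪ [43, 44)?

Covered (merged): [6, 23), [39, 45).
Complement within [3, 46): [3, 6), [23, 39), [45, 46).

[3, 6) ∪ [23, 39) ∪ [45, 46)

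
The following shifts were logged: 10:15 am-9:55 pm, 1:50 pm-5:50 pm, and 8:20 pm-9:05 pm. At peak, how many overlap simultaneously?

Sweep endpoints in order; track running count of active intervals.
Peak of 2 reached at 1:50 pm.

2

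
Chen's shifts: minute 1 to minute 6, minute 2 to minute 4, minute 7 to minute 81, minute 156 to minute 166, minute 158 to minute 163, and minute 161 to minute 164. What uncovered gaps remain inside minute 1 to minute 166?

Covered (merged): minute 1 to minute 6, minute 7 to minute 81, minute 156 to minute 166.
Gaps within minute 1 to minute 166: minute 6 to minute 7, minute 81 to minute 156.

minute 6 to minute 7, minute 81 to minute 156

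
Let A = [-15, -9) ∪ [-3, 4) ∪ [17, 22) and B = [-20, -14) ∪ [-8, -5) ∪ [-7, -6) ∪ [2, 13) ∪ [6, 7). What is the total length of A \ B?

Second set merges to [-20, -14), [-8, -5), [2, 13).
A \ B = [-14, -9), [-3, 2), [17, 22).
Total: 5 + 5 + 5 = 15.

15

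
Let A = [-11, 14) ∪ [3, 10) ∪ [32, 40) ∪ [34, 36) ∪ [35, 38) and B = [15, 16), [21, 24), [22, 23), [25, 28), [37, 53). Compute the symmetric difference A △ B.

Merge the first list: [-11, 14), [32, 40).
Merge the second list: [15, 16), [21, 24), [25, 28), [37, 53).
Only in the first: [-11, 14), [32, 37).
Only in the second: [15, 16), [21, 24), [25, 28), [40, 53).
Together these are the periods covered by exactly one.

[-11, 14) ∪ [15, 16) ∪ [21, 24) ∪ [25, 28) ∪ [32, 37) ∪ [40, 53)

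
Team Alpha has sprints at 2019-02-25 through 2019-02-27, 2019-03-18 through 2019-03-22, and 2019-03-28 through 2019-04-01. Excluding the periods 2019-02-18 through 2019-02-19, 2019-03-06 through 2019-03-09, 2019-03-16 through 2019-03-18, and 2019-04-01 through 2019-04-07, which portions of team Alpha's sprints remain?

2019-02-25 through 2019-02-27 is untouched.
2019-03-18 through 2019-03-22 with B removed leaves 2019-03-19 through 2019-03-22.
2019-03-28 through 2019-04-01 with B removed leaves 2019-03-28 through 2019-03-31.

2019-02-25 through 2019-02-27, 2019-03-19 through 2019-03-22, 2019-03-28 through 2019-03-31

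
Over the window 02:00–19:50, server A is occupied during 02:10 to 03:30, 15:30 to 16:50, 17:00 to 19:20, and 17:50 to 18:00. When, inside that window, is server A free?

02:00-02:10, 03:30-15:30, 16:50-17:00, 19:20-19:50

After merging, the occupied span is 02:10-03:30, 15:30-16:50, 17:00-19:20.
Uncovered inside 02:00-19:50: 02:00-02:10, 03:30-15:30, 16:50-17:00, 19:20-19:50.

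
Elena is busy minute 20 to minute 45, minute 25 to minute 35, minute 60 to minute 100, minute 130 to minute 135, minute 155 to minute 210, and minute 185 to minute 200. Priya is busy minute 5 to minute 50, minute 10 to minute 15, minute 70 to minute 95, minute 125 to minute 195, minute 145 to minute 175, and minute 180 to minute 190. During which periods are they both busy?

minute 20 to minute 45, minute 70 to minute 95, minute 130 to minute 135, minute 155 to minute 195

A, merged: minute 20 to minute 45, minute 60 to minute 100, minute 130 to minute 135, minute 155 to minute 210.
B, merged: minute 5 to minute 50, minute 70 to minute 95, minute 125 to minute 195.
minute 20 to minute 45 ∩ B → minute 20 to minute 45.
minute 60 to minute 100 ∩ B → minute 70 to minute 95.
minute 130 to minute 135 ∩ B → minute 130 to minute 135.
minute 155 to minute 210 ∩ B → minute 155 to minute 195.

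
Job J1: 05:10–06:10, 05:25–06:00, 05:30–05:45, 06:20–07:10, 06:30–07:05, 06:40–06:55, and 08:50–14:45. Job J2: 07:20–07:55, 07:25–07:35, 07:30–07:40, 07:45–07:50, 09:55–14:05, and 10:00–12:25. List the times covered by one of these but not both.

05:10–06:10, 06:20–07:10, 07:20–07:55, 08:50–09:55, 14:05–14:45

Merge the first list: 05:10–06:10, 06:20–07:10, 08:50–14:45.
Merge the second list: 07:20–07:55, 09:55–14:05.
A but not B: 05:10–06:10, 06:20–07:10, 08:50–09:55, 14:05–14:45.
B but not A: 07:20–07:55.
Combining gives A △ B.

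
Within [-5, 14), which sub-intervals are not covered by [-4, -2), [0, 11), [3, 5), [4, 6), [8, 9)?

The merged coverage is [-4, -2), [0, 11).
Complement within [-5, 14): [-5, -4), [-2, 0), [11, 14).

[-5, -4) ∪ [-2, 0) ∪ [11, 14)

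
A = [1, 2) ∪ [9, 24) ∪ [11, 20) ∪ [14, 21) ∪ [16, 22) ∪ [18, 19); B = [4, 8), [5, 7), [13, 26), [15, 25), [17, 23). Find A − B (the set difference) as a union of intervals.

[1, 2) ∪ [9, 13)

First set merges to [1, 2), [9, 24).
Second set merges to [4, 8), [13, 26).
[1, 2): nothing removed.
[9, 24) \ B = [9, 13).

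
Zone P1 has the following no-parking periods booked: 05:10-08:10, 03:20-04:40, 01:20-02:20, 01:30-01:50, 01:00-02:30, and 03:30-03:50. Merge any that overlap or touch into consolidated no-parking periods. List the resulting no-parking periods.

Sort by start: 01:00-02:30, 01:20-02:20, 01:30-01:50, 03:20-04:40, 03:30-03:50, 05:10-08:10.
01:20-02:20 overlaps/touches 01:00-02:30 → extend to 01:00-02:30.
01:30-01:50 overlaps/touches 01:00-02:30 → extend to 01:00-02:30.
03:20-04:40 is disjoint → start new block.
03:30-03:50 overlaps/touches 03:20-04:40 → extend to 03:20-04:40.
05:10-08:10 is disjoint → start new block.

01:00-02:30, 03:20-04:40, 05:10-08:10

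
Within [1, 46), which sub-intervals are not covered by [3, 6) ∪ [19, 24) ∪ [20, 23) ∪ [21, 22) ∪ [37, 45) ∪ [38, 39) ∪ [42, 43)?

[1, 3) ∪ [6, 19) ∪ [24, 37) ∪ [45, 46)

Covered (merged): [3, 6), [19, 24), [37, 45).
Gaps within [1, 46): [1, 3), [6, 19), [24, 37), [45, 46).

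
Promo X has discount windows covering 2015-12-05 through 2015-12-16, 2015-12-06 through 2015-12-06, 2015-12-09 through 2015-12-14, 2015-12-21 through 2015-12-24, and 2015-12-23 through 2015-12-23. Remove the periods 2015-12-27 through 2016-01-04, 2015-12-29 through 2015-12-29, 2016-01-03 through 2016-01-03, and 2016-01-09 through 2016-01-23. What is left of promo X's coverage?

2015-12-05 through 2015-12-16, 2015-12-21 through 2015-12-24

A, merged: 2015-12-05 through 2015-12-16, 2015-12-21 through 2015-12-24.
B, merged: 2015-12-27 through 2016-01-04, 2016-01-09 through 2016-01-23.
2015-12-05 through 2015-12-16: no B overlap → unchanged.
2015-12-21 through 2015-12-24: no B overlap → unchanged.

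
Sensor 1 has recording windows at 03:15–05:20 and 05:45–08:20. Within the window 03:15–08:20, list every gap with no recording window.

Covered (merged): 03:15-05:20, 05:45-08:20.
Uncovered inside 03:15-08:20: 05:20-05:45.

05:20-05:45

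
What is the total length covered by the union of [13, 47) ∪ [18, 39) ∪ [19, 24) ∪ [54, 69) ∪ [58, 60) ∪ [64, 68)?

49

Merged: [13, 47), [54, 69).
Lengths: 34 + 15 = 49.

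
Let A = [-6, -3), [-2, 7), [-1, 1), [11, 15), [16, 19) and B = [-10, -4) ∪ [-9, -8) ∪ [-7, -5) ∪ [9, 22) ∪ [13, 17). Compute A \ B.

Merge the first list: [-6, -3), [-2, 7), [11, 15), [16, 19).
Merge the second list: [-10, -4), [9, 22).
[-6, -3) minus B → [-4, -3).
[-2, 7): no B overlap → unchanged.
[11, 15): fully covered by B → removed.
[16, 19): fully covered by B → removed.

[-4, -3) ∪ [-2, 7)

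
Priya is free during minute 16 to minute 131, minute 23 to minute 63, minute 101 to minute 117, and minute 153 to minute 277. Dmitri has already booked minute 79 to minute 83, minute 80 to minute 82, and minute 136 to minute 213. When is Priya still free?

minute 16 to minute 79, minute 83 to minute 131, minute 213 to minute 277

A, merged: minute 16 to minute 131, minute 153 to minute 277.
B, merged: minute 79 to minute 83, minute 136 to minute 213.
minute 16 to minute 131 \ B = minute 16 to minute 79, minute 83 to minute 131.
minute 153 to minute 277 \ B = minute 213 to minute 277.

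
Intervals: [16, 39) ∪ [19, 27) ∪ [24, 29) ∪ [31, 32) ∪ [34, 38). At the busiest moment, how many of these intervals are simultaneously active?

3

Sweep endpoints in order; track running count of active intervals.
Peak of 3 reached at 24.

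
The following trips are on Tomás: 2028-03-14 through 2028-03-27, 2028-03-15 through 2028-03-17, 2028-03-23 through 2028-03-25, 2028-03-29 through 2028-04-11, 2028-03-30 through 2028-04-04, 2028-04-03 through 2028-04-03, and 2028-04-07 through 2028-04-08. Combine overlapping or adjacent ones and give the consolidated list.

2028-03-14 through 2028-03-27, 2028-03-29 through 2028-04-11

2028-03-15 through 2028-03-17 overlaps/touches 2028-03-14 through 2028-03-27 → extend to 2028-03-14 through 2028-03-27.
2028-03-23 through 2028-03-25 overlaps/touches 2028-03-14 through 2028-03-27 → extend to 2028-03-14 through 2028-03-27.
2028-03-29 through 2028-04-11 is disjoint → start new block.
2028-03-30 through 2028-04-04 overlaps/touches 2028-03-29 through 2028-04-11 → extend to 2028-03-29 through 2028-04-11.
2028-04-03 through 2028-04-03 overlaps/touches 2028-03-29 through 2028-04-11 → extend to 2028-03-29 through 2028-04-11.
2028-04-07 through 2028-04-08 overlaps/touches 2028-03-29 through 2028-04-11 → extend to 2028-03-29 through 2028-04-11.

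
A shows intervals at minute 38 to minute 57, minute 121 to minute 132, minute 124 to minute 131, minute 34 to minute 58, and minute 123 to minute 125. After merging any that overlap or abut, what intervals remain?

minute 34 to minute 58, minute 121 to minute 132

Sort by start: minute 34 to minute 58, minute 38 to minute 57, minute 121 to minute 132, minute 123 to minute 125, minute 124 to minute 131.
minute 38 to minute 57 overlaps/touches minute 34 to minute 58 → extend to minute 34 to minute 58.
minute 121 to minute 132 is disjoint → start new block.
minute 123 to minute 125 overlaps/touches minute 121 to minute 132 → extend to minute 121 to minute 132.
minute 124 to minute 131 overlaps/touches minute 121 to minute 132 → extend to minute 121 to minute 132.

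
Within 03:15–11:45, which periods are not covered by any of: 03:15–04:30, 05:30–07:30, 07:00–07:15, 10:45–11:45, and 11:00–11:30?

Covered (merged): 03:15–04:30, 05:30–07:30, 10:45–11:45.
Complement within 03:15–11:45: 04:30–05:30, 07:30–10:45.

04:30–05:30, 07:30–10:45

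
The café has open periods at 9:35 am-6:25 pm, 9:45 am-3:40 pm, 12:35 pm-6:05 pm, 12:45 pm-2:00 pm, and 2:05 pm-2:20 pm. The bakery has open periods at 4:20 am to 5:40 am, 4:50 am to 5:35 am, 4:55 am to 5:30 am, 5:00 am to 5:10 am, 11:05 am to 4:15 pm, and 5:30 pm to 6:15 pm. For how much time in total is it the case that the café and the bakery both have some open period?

A, merged: 9:35 am-6:25 pm.
B, merged: 4:20 am-5:40 am, 11:05 am-4:15 pm, 5:30 pm-6:15 pm.
A ∩ B = 11:05 am-4:15 pm, 5:30 pm-6:15 pm.
Total: 5 h 10 min + 45 min = 5 h 55 min.

5 h 55 min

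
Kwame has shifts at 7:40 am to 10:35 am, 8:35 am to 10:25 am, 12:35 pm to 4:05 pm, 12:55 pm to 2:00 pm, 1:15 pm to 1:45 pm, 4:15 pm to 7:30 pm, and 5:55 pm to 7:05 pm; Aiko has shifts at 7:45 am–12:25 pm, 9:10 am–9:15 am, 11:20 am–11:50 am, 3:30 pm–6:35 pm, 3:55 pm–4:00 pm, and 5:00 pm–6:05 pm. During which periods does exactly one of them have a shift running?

A, merged: 7:40 am–10:35 am, 12:35 pm–4:05 pm, 4:15 pm–7:30 pm.
B, merged: 7:45 am–12:25 pm, 3:30 pm–6:35 pm.
A \ B = 7:40 am–7:45 am, 12:35 pm–3:30 pm, 6:35 pm–7:30 pm.
B \ A = 10:35 am–12:25 pm, 4:05 pm–4:15 pm.
Union of the two gives the symmetric difference.

7:40 am–7:45 am, 10:35 am–12:25 pm, 12:35 pm–3:30 pm, 4:05 pm–4:15 pm, 6:35 pm–7:30 pm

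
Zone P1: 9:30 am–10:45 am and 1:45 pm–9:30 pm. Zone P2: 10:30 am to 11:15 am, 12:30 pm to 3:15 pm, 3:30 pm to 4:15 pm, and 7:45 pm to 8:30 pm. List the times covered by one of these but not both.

A but not B: 9:30 am-10:30 am, 3:15 pm-3:30 pm, 4:15 pm-7:45 pm, 8:30 pm-9:30 pm.
B but not A: 10:45 am-11:15 am, 12:30 pm-1:45 pm.
Combining gives A △ B.

9:30 am-10:30 am, 10:45 am-11:15 am, 12:30 pm-1:45 pm, 3:15 pm-3:30 pm, 4:15 pm-7:45 pm, 8:30 pm-9:30 pm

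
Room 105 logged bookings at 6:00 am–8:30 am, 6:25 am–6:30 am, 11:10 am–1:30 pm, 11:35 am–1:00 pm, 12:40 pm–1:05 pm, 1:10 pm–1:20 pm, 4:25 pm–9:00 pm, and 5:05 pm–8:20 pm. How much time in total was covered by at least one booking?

Merged: 6:00 am–8:30 am, 11:10 am–1:30 pm, 4:25 pm–9:00 pm.
Lengths: 2 h 30 min + 2 h 20 min + 4 h 35 min = 9 h 25 min.

9 h 25 min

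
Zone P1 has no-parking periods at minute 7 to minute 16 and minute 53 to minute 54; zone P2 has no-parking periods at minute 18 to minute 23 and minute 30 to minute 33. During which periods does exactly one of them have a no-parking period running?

A \ B = minute 7 to minute 16, minute 53 to minute 54.
B \ A = minute 18 to minute 23, minute 30 to minute 33.
Union of the two gives the symmetric difference.

minute 7 to minute 16, minute 18 to minute 23, minute 30 to minute 33, minute 53 to minute 54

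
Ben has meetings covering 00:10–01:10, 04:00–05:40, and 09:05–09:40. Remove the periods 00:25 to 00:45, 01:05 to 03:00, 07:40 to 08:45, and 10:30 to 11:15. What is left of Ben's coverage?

00:10–01:10 with B removed leaves 00:10–00:25, 00:45–01:05.
04:00–05:40 is untouched.
09:05–09:40 is untouched.

00:10–00:25, 00:45–01:05, 04:00–05:40, 09:05–09:40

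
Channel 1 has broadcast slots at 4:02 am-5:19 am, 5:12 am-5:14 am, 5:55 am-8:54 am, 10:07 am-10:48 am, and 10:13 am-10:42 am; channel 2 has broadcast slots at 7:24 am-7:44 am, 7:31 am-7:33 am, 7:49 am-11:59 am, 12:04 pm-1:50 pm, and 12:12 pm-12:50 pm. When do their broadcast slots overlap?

First set merges to 4:02 am–5:19 am, 5:55 am–8:54 am, 10:07 am–10:48 am.
Second set merges to 7:24 am–7:44 am, 7:49 am–11:59 am, 12:04 pm–1:50 pm.
4:02 am–5:19 am meets no B interval.
5:55 am–8:54 am ∩ B → 7:24 am–7:44 am, 7:49 am–8:54 am.
10:07 am–10:48 am ∩ B → 10:07 am–10:48 am.

7:24 am–7:44 am, 7:49 am–8:54 am, 10:07 am–10:48 am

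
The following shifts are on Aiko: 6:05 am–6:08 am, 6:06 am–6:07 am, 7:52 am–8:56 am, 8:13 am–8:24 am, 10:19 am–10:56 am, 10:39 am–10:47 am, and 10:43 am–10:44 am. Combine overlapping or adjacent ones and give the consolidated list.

6:06 am-6:07 am overlaps/touches 6:05 am-6:08 am → extend to 6:05 am-6:08 am.
7:52 am-8:56 am is disjoint → start new block.
8:13 am-8:24 am overlaps/touches 7:52 am-8:56 am → extend to 7:52 am-8:56 am.
10:19 am-10:56 am is disjoint → start new block.
10:39 am-10:47 am overlaps/touches 10:19 am-10:56 am → extend to 10:19 am-10:56 am.
10:43 am-10:44 am overlaps/touches 10:19 am-10:56 am → extend to 10:19 am-10:56 am.

6:05 am-6:08 am, 7:52 am-8:56 am, 10:19 am-10:56 am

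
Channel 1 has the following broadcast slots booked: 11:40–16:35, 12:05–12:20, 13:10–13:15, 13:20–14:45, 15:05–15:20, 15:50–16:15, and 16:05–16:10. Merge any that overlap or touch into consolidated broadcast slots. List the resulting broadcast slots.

12:05–12:20 overlaps/touches 11:40–16:35 → extend to 11:40–16:35.
13:10–13:15 overlaps/touches 11:40–16:35 → extend to 11:40–16:35.
13:20–14:45 overlaps/touches 11:40–16:35 → extend to 11:40–16:35.
15:05–15:20 overlaps/touches 11:40–16:35 → extend to 11:40–16:35.
15:50–16:15 overlaps/touches 11:40–16:35 → extend to 11:40–16:35.
16:05–16:10 overlaps/touches 11:40–16:35 → extend to 11:40–16:35.

11:40–16:35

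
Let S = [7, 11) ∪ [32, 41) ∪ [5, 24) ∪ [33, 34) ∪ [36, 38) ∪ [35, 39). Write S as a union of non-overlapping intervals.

[5, 24) ∪ [32, 41)

Sort by start: [5, 24), [7, 11), [32, 41), [33, 34), [35, 39), [36, 38).
[7, 11) overlaps/touches [5, 24) → extend to [5, 24).
[32, 41) is disjoint → start new block.
[33, 34) overlaps/touches [32, 41) → extend to [32, 41).
[35, 39) overlaps/touches [32, 41) → extend to [32, 41).
[36, 38) overlaps/touches [32, 41) → extend to [32, 41).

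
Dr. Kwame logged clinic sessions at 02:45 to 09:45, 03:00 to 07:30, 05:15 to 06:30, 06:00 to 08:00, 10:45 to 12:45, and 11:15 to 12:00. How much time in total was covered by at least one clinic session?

Merged: 02:45–09:45, 10:45–12:45.
Lengths: 7 h + 2 h = 9 h.

9 h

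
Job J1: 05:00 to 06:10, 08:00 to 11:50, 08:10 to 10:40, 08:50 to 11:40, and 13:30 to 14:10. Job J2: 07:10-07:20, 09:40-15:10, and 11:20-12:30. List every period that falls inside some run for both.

First set merges to 05:00–06:10, 08:00–11:50, 13:30–14:10.
Second set merges to 07:10–07:20, 09:40–15:10.
05:00–06:10 meets no B interval.
08:00–11:50 ∩ B → 09:40–11:50.
13:30–14:10 ∩ B → 13:30–14:10.

09:40–11:50, 13:30–14:10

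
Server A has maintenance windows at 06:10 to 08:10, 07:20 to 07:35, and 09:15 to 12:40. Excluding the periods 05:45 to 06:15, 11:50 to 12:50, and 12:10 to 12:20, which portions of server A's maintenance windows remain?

06:15–08:10, 09:15–11:50

A, merged: 06:10–08:10, 09:15–12:40.
B, merged: 05:45–06:15, 11:50–12:50.
06:10–08:10 \ B = 06:15–08:10.
09:15–12:40 \ B = 09:15–11:50.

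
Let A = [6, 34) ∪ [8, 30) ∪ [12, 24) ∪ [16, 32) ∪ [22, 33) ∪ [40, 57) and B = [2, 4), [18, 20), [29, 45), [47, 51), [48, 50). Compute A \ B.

[6, 18) ∪ [20, 29) ∪ [45, 47) ∪ [51, 57)

First set merges to [6, 34), [40, 57).
Second set merges to [2, 4), [18, 20), [29, 45), [47, 51).
[6, 34) minus B → [6, 18), [20, 29).
[40, 57) minus B → [45, 47), [51, 57).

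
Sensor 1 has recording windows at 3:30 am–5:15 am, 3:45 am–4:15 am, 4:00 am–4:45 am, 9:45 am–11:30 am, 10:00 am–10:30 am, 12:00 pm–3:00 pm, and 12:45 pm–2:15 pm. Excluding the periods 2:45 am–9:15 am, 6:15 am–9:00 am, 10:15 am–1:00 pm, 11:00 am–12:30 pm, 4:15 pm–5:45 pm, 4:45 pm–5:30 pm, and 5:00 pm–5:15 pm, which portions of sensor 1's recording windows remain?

First set merges to 3:30 am–5:15 am, 9:45 am–11:30 am, 12:00 pm–3:00 pm.
Second set merges to 2:45 am–9:15 am, 10:15 am–1:00 pm, 4:15 pm–5:45 pm.
3:30 am–5:15 am: fully covered by B → removed.
9:45 am–11:30 am minus B → 9:45 am–10:15 am.
12:00 pm–3:00 pm minus B → 1:00 pm–3:00 pm.

9:45 am–10:15 am, 1:00 pm–3:00 pm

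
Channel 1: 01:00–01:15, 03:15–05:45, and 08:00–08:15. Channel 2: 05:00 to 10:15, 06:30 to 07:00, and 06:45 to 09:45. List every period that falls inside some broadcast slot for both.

05:00–05:45, 08:00–08:15

Merge the second list: 05:00–10:15.
01:00–01:15 falls entirely outside B.
03:15–05:45 overlaps B on 05:00–05:45.
08:00–08:15 overlaps B on 08:00–08:15.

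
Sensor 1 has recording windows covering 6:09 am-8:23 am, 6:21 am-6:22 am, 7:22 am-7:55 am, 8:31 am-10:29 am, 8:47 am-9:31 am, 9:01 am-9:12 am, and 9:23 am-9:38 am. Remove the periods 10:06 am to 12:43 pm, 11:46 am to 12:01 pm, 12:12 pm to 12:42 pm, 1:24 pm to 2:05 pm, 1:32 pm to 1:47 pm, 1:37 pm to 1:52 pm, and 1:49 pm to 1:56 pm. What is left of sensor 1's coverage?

A, merged: 6:09 am-8:23 am, 8:31 am-10:29 am.
B, merged: 10:06 am-12:43 pm, 1:24 pm-2:05 pm.
6:09 am-8:23 am: nothing removed.
8:31 am-10:29 am \ B = 8:31 am-10:06 am.

6:09 am-8:23 am, 8:31 am-10:06 am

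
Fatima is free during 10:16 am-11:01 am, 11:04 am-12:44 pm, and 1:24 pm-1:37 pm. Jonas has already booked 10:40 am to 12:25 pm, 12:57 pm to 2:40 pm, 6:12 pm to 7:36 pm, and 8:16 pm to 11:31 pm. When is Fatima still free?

10:16 am-11:01 am minus B → 10:16 am-10:40 am.
11:04 am-12:44 pm minus B → 12:25 pm-12:44 pm.
1:24 pm-1:37 pm: fully covered by B → removed.

10:16 am-10:40 am, 12:25 pm-12:44 pm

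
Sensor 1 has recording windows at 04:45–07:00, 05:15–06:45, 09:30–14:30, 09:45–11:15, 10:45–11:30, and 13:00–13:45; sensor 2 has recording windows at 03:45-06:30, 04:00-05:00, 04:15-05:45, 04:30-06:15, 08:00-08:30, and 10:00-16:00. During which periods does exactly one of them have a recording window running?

First set merges to 04:45–07:00, 09:30–14:30.
Second set merges to 03:45–06:30, 08:00–08:30, 10:00–16:00.
A but not B: 06:30–07:00, 09:30–10:00.
B but not A: 03:45–04:45, 08:00–08:30, 14:30–16:00.
Combining gives A △ B.

03:45–04:45, 06:30–07:00, 08:00–08:30, 09:30–10:00, 14:30–16:00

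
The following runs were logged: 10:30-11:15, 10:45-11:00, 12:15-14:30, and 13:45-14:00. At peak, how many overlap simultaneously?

Walk the sorted start/end points keeping a running depth.
The depth first hits 2 at 10:45.

2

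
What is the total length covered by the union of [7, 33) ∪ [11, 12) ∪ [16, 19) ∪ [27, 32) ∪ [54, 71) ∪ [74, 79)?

48

Merged: [7, 33), [54, 71), [74, 79).
Lengths: 26 + 17 + 5 = 48.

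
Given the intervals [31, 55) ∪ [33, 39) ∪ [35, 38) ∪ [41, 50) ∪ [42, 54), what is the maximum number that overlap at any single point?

3

Sweep endpoints in order; track running count of active intervals.
Peak of 3 reached at 35.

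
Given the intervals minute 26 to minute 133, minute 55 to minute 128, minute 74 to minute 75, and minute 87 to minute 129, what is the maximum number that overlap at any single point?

Sweep endpoints in order; track running count of active intervals.
Peak of 3 reached at minute 74.

3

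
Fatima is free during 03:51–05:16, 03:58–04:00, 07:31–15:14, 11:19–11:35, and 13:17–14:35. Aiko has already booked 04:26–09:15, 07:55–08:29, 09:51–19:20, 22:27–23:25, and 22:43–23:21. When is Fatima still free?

03:51-04:26, 09:15-09:51

First set merges to 03:51-05:16, 07:31-15:14.
Second set merges to 04:26-09:15, 09:51-19:20, 22:27-23:25.
03:51-05:16 with B removed leaves 03:51-04:26.
07:31-15:14 with B removed leaves 09:15-09:51.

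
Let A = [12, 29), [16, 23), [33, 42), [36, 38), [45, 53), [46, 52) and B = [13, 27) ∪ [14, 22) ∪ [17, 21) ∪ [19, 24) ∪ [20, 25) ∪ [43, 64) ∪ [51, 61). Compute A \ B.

[12, 13) ∪ [27, 29) ∪ [33, 42)

Merge the first list: [12, 29), [33, 42), [45, 53).
Merge the second list: [13, 27), [43, 64).
[12, 29) \ B = [12, 13), [27, 29).
[33, 42): nothing removed.
[45, 53): entirely removed.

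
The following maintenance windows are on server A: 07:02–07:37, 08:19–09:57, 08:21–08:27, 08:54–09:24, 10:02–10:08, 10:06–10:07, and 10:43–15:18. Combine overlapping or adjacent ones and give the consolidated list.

08:19–09:57 is disjoint → start new block.
08:21–08:27 overlaps/touches 08:19–09:57 → extend to 08:19–09:57.
08:54–09:24 overlaps/touches 08:19–09:57 → extend to 08:19–09:57.
10:02–10:08 is disjoint → start new block.
10:06–10:07 overlaps/touches 10:02–10:08 → extend to 10:02–10:08.
10:43–15:18 is disjoint → start new block.

07:02–07:37, 08:19–09:57, 10:02–10:08, 10:43–15:18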